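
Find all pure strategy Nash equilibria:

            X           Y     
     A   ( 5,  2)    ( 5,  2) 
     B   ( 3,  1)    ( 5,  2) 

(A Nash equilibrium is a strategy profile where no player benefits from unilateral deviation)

Nash equilibrium: (A, X), (A, Y), (B, Y)

Work:
Best responses:
  P1 vs X: payoffs [5, 3] → best response A (payoff 5)
  P1 vs Y: payoffs [5, 5] → best response A/B (payoff 5)
  P2 vs A: payoffs [2, 2] → best response X/Y (payoff 2)
  P2 vs B: payoffs [1, 2] → best response Y (payoff 2)
Mutual best responses: (A,X), (A,Y), (B,Y) → Nash equilibria.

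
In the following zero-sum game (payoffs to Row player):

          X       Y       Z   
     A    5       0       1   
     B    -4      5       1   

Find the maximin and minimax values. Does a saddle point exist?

Maximin = 0, Minimax = 1, Saddle: False

Work:
Row minimums: [0, -4] → maximin = 0
Column maximums: [5, 5, 1] → minimax = 1
No saddle point (maximin ≠ minimax). Mixed strategy needed.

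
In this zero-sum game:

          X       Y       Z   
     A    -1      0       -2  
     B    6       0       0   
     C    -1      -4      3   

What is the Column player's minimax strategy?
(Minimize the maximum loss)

Column should play Y, value = 0

Work:
Column player minimizes Row's maximum payoff:
Column X: max payoff to Row = 6
Column Y: max payoff to Row = 0
Column Z: max payoff to Row = 3
Minimum is 0, achieved by column Y.
Minimax strategy: Y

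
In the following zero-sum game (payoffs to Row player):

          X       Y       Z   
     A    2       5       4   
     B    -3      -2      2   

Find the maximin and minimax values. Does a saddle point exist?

Maximin = 2, Minimax = 2, Saddle: True

Work:
Row minimums: [2, -3] → maximin = 2
Column maximums: [2, 5, 4] → minimax = 2
Saddle point exists! Game value = 2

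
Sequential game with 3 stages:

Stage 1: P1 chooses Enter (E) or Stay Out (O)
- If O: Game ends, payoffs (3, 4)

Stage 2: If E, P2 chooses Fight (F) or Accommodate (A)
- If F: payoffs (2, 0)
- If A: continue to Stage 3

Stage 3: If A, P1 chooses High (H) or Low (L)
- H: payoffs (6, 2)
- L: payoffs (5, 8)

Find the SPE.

SPE: (E, A, H); Outcome (6, 2)

Work:
Stage 3: P1 chooses H (6 vs 5)
Stage 2: P2: F->0, A->2 (anticipating H). Choose A
Stage 1: P1: O->3, E->6 (anticipating A, H). Choose E
SPE path: E -> A -> H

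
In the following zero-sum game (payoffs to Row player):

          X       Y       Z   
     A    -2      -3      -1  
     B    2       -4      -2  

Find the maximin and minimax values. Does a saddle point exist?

Maximin = -3, Minimax = -3, Saddle: True

Work:
Row minimums: [-3, -4] → maximin = -3
Column maximums: [2, -3, -1] → minimax = -3
Saddle point exists! Game value = -3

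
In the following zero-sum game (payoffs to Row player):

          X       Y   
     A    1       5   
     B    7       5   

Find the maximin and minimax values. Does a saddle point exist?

Maximin = 5, Minimax = 5, Saddle: True

Work:
Row minimums: [1, 5] → maximin = 5
Column maximums: [7, 5] → minimax = 5
Saddle point exists! Game value = 5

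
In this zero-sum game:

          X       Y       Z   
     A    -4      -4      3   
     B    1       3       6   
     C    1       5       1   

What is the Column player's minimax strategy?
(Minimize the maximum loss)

Column should play X, value = 1

Work:
Column player minimizes Row's maximum payoff:
Column X: max payoff to Row = 1
Column Y: max payoff to Row = 5
Column Z: max payoff to Row = 6
Minimum is 1, achieved by column X.
Minimax strategy: X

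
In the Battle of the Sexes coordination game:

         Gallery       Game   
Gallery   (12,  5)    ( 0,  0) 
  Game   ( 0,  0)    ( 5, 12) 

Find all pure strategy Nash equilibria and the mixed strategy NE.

Pure NE: (Gallery, Gallery) and (Game, Game); Mixed NE: p = 0.7059, q = 0.2941

Work:
Check pure NE:
(Gallery, Gallery): (12, 5) - no unilateral deviation beneficial
(Game, Game): (5, 12) - no unilateral deviation beneficial
Mixed NE: P1 plays Gallery with p = 0.7059, P2 plays Gallery with q = 0.2941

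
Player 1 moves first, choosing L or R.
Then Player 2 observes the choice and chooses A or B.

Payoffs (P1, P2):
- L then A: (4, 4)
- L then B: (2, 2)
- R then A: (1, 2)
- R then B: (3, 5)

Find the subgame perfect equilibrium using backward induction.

P1 plays L, P2 plays A after L and B after R; Payoff (4, 4)

Work:
Backward induction:
After L: P2 chooses A → P1 gets 4
After R: P2 chooses B → P1 gets 3
P1 chooses L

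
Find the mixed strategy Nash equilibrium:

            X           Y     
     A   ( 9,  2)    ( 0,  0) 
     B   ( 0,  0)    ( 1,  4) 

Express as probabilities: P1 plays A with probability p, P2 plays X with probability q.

p = 0.6667, q = 0.1

Work:
Find probabilities that make opponent indifferent:
P2 chooses q to make P1 indifferent between A and B
P1 chooses p to make P2 indifferent between X and Y
Mixed NE: P1 plays (A: 0.6667, B: 0.3333), P2 plays (X: 0.1, Y: 0.9)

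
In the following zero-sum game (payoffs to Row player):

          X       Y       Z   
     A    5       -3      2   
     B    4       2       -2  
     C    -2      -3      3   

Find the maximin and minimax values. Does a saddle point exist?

Maximin = -2, Minimax = 2, Saddle: False

Work:
Row minimums: [-3, -2, -3] → maximin = -2
Column maximums: [5, 2, 3] → minimax = 2
No saddle point (maximin ≠ minimax). Mixed strategy needed.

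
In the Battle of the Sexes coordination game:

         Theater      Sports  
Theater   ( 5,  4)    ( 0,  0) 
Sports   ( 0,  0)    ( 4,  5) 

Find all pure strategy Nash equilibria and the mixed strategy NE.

Pure NE: (Theater, Theater) and (Sports, Sports); Mixed NE: p = 0.5556, q = 0.4444

Work:
Check pure NE:
(Theater, Theater): (5, 4) - no unilateral deviation beneficial
(Sports, Sports): (4, 5) - no unilateral deviation beneficial
Mixed NE: P1 plays Theater with p = 0.5556, P2 plays Theater with q = 0.4444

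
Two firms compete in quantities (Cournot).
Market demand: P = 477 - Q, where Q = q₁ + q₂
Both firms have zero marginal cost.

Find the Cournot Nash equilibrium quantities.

q₁* = q₂* = 159.0; P* = 159.0

Work:
Profit: π_i = P·q_i = (a - q_i - q_j)·q_i
FOC: ∂π_i/∂q_i = a - 2q_i - q_j = 0
Reaction function: q_i = (477 - q_j)/2
Symmetry: q* = 477/3 = 159.0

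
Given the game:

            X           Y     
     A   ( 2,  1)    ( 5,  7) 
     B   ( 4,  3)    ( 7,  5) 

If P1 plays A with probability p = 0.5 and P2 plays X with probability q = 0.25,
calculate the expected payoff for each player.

E[P1] = 5.25, E[P2] = 5.0

Work:
E[P1] = p·q·π₁(A,X) + p·(1-q)·π₁(A,Y) + (1-p)·q·π₁(B,X) + (1-p)·(1-q)·π₁(B,Y)
= 0.5·0.25·2 + 0.5·0.75·5 + 0.5·0.25·4 + 0.5·0.75·7
= 5.25

E[P2] = 5.0 (similar calculation)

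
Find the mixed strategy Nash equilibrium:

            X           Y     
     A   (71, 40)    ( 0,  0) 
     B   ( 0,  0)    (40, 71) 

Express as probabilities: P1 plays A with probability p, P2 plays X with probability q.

p = 0.6396, q = 0.3604

Work:
Find probabilities that make opponent indifferent:
P2 chooses q to make P1 indifferent between A and B
P1 chooses p to make P2 indifferent between X and Y
Mixed NE: P1 plays (A: 0.6396, B: 0.3604), P2 plays (X: 0.3604, Y: 0.6396)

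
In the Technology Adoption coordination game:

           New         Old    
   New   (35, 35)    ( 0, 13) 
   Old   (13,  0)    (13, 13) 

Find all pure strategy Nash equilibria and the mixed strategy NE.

Pure NE: (New, New) and (Old, Old); Mixed NE: p = 0.3714, q = 0.3714

Work:
Check pure NE:
(New, New): (35, 35) - no unilateral deviation beneficial
(Old, Old): (13, 13) - no unilateral deviation beneficial
Mixed NE: P1 plays New with p = 0.3714, P2 plays New with q = 0.3714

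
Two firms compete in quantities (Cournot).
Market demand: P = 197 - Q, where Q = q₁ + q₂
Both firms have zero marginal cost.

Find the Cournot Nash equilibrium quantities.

q₁* = q₂* = 65.67; P* = 65.67

Work:
Profit: π_i = P·q_i = (a - q_i - q_j)·q_i
FOC: ∂π_i/∂q_i = a - 2q_i - q_j = 0
Reaction function: q_i = (197 - q_j)/2
Symmetry: q* = 197/3 = 65.67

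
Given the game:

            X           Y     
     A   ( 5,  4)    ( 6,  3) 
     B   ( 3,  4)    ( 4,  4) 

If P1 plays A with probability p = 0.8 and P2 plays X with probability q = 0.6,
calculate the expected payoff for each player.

E[P1] = 5.0, E[P2] = 3.68

Work:
E[P1] = p·q·π₁(A,X) + p·(1-q)·π₁(A,Y) + (1-p)·q·π₁(B,X) + (1-p)·(1-q)·π₁(B,Y)
= 0.8·0.6·5 + 0.8·0.4·6 + 0.2·0.6·3 + 0.2·0.4·4
= 5.0

E[P2] = 3.68 (similar calculation)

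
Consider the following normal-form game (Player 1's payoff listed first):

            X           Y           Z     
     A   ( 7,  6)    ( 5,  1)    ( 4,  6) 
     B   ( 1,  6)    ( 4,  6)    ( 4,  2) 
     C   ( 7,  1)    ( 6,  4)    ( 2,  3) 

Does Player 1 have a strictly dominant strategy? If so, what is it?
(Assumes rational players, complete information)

No strictly dominant strategy exists for Player 1

Work:
A strategy strictly dominates another if it gives a strictly higher payoff against every opponent action. Compare each pair of P1's strategies column-by-column:
  A vs B: [7 vs 1, 5 vs 4, 4 vs 4] → A does not strictly dominate B (column Z: 4 ≤ 4)
  A vs C: [7 vs 7, 5 vs 6, 4 vs 2] → A does not strictly dominate C (column X: 7 ≤ 7)
  B vs A: [1 vs 7, 4 vs 5, 4 vs 4] → B does not strictly dominate A (column X: 1 ≤ 7)
  B vs C: [1 vs 7, 4 vs 6, 4 vs 2] → B does not strictly dominate C (column X: 1 ≤ 7)
  C vs A: [7 vs 7, 6 vs 5, 2 vs 4] → C does not strictly dominate A (column X: 7 ≤ 7)
  C vs B: [7 vs 1, 6 vs 4, 2 vs 4] → C does not strictly dominate B (column Z: 2 ≤ 4)
No single strategy strictly dominates all others → no strictly dominant strategy.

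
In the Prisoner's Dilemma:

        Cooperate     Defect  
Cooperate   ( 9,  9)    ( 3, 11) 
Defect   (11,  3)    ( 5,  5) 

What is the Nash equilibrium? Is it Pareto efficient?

(Defect, Defect) is NE; not Pareto efficient

Work:
Defect dominates Cooperate for both players:
If P2 cooperates: Defect (11) > Cooperate (9)
If P2 defects: Defect (5) > Cooperate (3)
NE: (Defect, Defect) with payoff (5, 5)
But (Cooperate, Cooperate) = (9, 9) Pareto dominates (5, 5)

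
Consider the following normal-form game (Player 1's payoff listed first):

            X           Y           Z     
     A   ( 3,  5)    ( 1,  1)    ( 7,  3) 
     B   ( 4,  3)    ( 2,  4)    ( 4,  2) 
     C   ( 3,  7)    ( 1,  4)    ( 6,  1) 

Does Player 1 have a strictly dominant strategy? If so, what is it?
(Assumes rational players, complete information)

No strictly dominant strategy exists for Player 1

Work:
A strategy strictly dominates another if it gives a strictly higher payoff against every opponent action. Compare each pair of P1's strategies column-by-column:
  A vs B: [3 vs 4, 1 vs 2, 7 vs 4] → A does not strictly dominate B (column X: 3 ≤ 4)
  A vs C: [3 vs 3, 1 vs 1, 7 vs 6] → A does not strictly dominate C (column X: 3 ≤ 3)
  B vs A: [4 vs 3, 2 vs 1, 4 vs 7] → B does not strictly dominate A (column Z: 4 ≤ 7)
  B vs C: [4 vs 3, 2 vs 1, 4 vs 6] → B does not strictly dominate C (column Z: 4 ≤ 6)
  C vs A: [3 vs 3, 1 vs 1, 6 vs 7] → C does not strictly dominate A (column X: 3 ≤ 3)
  C vs B: [3 vs 4, 1 vs 2, 6 vs 4] → C does not strictly dominate B (column X: 3 ≤ 4)
No single strategy strictly dominates all others → no strictly dominant strategy.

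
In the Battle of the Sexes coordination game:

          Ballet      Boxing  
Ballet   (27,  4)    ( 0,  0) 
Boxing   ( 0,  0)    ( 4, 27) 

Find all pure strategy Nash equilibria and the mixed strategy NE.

Pure NE: (Ballet, Ballet) and (Boxing, Boxing); Mixed NE: p = 0.871, q = 0.129

Work:
Check pure NE:
(Ballet, Ballet): (27, 4) - no unilateral deviation beneficial
(Boxing, Boxing): (4, 27) - no unilateral deviation beneficial
Mixed NE: P1 plays Ballet with p = 0.871, P2 plays Ballet with q = 0.129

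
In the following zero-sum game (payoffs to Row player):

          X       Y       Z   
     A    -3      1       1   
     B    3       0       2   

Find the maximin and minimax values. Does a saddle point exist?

Maximin = 0, Minimax = 1, Saddle: False

Work:
Row minimums: [-3, 0] → maximin = 0
Column maximums: [3, 1, 2] → minimax = 1
No saddle point (maximin ≠ minimax). Mixed strategy needed.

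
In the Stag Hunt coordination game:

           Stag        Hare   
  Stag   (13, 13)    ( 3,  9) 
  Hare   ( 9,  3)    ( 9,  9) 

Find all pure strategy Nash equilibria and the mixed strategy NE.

Pure NE: (Stag, Stag) and (Hare, Hare); Mixed NE: p = 0.6, q = 0.6

Work:
Check pure NE:
(Stag, Stag): (13, 13) - no unilateral deviation beneficial
(Hare, Hare): (9, 9) - no unilateral deviation beneficial
Mixed NE: P1 plays Stag with p = 0.6, P2 plays Stag with q = 0.6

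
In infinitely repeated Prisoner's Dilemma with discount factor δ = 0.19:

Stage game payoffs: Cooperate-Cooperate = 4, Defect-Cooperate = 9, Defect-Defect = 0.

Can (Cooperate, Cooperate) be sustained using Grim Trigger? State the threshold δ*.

δ* = 0.5556; since δ = 0.19 < 0.5556, cooperation cannot be sustained

Work:
For Grim Trigger:
Cooperate forever: 4/(1-δ)
Defect then punished: 9 + 0·δ/(1-δ)
Need: 4/(1-δ) ≥ 9 + 0·δ/(1-δ)
Solving: δ ≥ (T-R)/(T-P) = (9-4)/(9-0) = 0.5556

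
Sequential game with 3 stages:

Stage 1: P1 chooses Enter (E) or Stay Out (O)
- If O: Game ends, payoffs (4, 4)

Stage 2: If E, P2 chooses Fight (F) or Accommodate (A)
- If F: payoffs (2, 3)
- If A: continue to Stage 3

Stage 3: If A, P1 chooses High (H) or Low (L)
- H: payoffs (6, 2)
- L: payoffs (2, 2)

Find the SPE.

SPE: (O, F, H); Outcome (4, 4)

Work:
Stage 3: P1 chooses H (6 vs 2)
Stage 2: P2: F->3, A->2 (anticipating H). Choose F
Stage 1: P1: O->4, E->2 (anticipating F, H). Choose O
SPE path: O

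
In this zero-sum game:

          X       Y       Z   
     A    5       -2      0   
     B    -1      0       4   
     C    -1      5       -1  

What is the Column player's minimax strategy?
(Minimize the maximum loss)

Column should play Z, value = 4

Work:
Column player minimizes Row's maximum payoff:
Column X: max payoff to Row = 5
Column Y: max payoff to Row = 5
Column Z: max payoff to Row = 4
Minimum is 4, achieved by column Z.
Minimax strategy: Z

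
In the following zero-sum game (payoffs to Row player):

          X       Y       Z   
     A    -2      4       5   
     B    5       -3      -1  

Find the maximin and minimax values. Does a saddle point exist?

Maximin = -2, Minimax = 4, Saddle: False

Work:
Row minimums: [-2, -3] → maximin = -2
Column maximums: [5, 4, 5] → minimax = 4
No saddle point (maximin ≠ minimax). Mixed strategy needed.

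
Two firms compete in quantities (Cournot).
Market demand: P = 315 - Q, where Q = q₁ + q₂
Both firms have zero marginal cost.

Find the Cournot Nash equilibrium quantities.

q₁* = q₂* = 105.0; P* = 105.0

Work:
Profit: π_i = P·q_i = (a - q_i - q_j)·q_i
FOC: ∂π_i/∂q_i = a - 2q_i - q_j = 0
Reaction function: q_i = (315 - q_j)/2
Symmetry: q* = 315/3 = 105.0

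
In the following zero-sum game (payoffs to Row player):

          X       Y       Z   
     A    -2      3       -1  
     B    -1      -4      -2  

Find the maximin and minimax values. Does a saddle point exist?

Maximin = -2, Minimax = -1, Saddle: False

Work:
Row minimums: [-2, -4] → maximin = -2
Column maximums: [-1, 3, -1] → minimax = -1
No saddle point (maximin ≠ minimax). Mixed strategy needed.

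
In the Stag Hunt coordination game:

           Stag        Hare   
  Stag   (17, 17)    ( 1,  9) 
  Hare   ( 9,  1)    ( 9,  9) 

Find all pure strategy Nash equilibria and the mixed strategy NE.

Pure NE: (Stag, Stag) and (Hare, Hare); Mixed NE: p = 0.5, q = 0.5

Work:
Check pure NE:
(Stag, Stag): (17, 17) - no unilateral deviation beneficial
(Hare, Hare): (9, 9) - no unilateral deviation beneficial
Mixed NE: P1 plays Stag with p = 0.5, P2 plays Stag with q = 0.5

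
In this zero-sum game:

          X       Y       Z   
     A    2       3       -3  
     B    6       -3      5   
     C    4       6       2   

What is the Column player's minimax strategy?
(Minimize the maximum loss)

Column should play Z, value = 5

Work:
Column player minimizes Row's maximum payoff:
Column X: max payoff to Row = 6
Column Y: max payoff to Row = 6
Column Z: max payoff to Row = 5
Minimum is 5, achieved by column Z.
Minimax strategy: Z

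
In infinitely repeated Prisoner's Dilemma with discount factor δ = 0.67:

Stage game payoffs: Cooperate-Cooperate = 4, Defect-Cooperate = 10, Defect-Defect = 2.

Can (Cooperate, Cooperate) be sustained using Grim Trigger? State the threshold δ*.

δ* = 0.75; since δ = 0.67 < 0.75, cooperation cannot be sustained

Work:
For Grim Trigger:
Cooperate forever: 4/(1-δ)
Defect then punished: 10 + 2·δ/(1-δ)
Need: 4/(1-δ) ≥ 10 + 2·δ/(1-δ)
Solving: δ ≥ (T-R)/(T-P) = (10-4)/(10-2) = 0.75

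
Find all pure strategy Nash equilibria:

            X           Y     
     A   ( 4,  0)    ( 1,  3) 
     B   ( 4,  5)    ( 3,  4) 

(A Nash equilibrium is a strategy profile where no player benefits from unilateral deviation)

Nash equilibrium: (B, X)

Work:
Best responses:
  P1 vs X: payoffs [4, 4] → best response A/B (payoff 4)
  P1 vs Y: payoffs [1, 3] → best response B (payoff 3)
  P2 vs A: payoffs [0, 3] → best response Y (payoff 3)
  P2 vs B: payoffs [5, 4] → best response X (payoff 5)
Mutual best responses: (B,X) → Nash equilibria.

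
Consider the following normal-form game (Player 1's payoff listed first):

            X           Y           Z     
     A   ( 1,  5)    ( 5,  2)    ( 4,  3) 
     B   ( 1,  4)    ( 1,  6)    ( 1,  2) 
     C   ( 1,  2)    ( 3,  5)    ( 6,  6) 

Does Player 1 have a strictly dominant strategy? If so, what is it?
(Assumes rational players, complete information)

No strictly dominant strategy exists for Player 1

Work:
A strategy strictly dominates another if it gives a strictly higher payoff against every opponent action. Compare each pair of P1's strategies column-by-column:
  A vs B: [1 vs 1, 5 vs 1, 4 vs 1] → A does not strictly dominate B (column X: 1 ≤ 1)
  A vs C: [1 vs 1, 5 vs 3, 4 vs 6] → A does not strictly dominate C (column X: 1 ≤ 1)
  B vs A: [1 vs 1, 1 vs 5, 1 vs 4] → B does not strictly dominate A (column X: 1 ≤ 1)
  B vs C: [1 vs 1, 1 vs 3, 1 vs 6] → B does not strictly dominate C (column X: 1 ≤ 1)
  C vs A: [1 vs 1, 3 vs 5, 6 vs 4] → C does not strictly dominate A (column X: 1 ≤ 1)
  C vs B: [1 vs 1, 3 vs 1, 6 vs 1] → C does not strictly dominate B (column X: 1 ≤ 1)
No single strategy strictly dominates all others → no strictly dominant strategy.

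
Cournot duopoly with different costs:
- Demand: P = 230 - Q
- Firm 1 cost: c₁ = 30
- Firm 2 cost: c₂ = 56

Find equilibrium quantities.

q₁* = 75.33, q₂* = 49.33

Work:
Reaction: q₁ = (230 - 30 - q₂)/2
Reaction: q₂ = (230 - 56 - q₁)/2
Solve simultaneously:
q₁* = (230 - 2×30 + 56)/3 = 75.33
q₂* = (230 - 2×56 + 30)/3 = 49.33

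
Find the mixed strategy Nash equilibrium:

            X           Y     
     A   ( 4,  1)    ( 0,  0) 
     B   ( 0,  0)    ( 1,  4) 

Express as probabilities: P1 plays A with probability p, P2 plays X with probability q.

p = 0.8, q = 0.2

Work:
Find probabilities that make opponent indifferent:
P2 chooses q to make P1 indifferent between A and B
P1 chooses p to make P2 indifferent between X and Y
Mixed NE: P1 plays (A: 0.8, B: 0.2), P2 plays (X: 0.2, Y: 0.8)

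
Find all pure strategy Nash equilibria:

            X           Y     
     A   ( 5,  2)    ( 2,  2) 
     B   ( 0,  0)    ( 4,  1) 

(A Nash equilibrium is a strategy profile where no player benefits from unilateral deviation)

Nash equilibrium: (A, X), (B, Y)

Work:
Best responses:
  P1 vs X: payoffs [5, 0] → best response A (payoff 5)
  P1 vs Y: payoffs [2, 4] → best response B (payoff 4)
  P2 vs A: payoffs [2, 2] → best response X/Y (payoff 2)
  P2 vs B: payoffs [0, 1] → best response Y (payoff 1)
Mutual best responses: (A,X), (B,Y) → Nash equilibria.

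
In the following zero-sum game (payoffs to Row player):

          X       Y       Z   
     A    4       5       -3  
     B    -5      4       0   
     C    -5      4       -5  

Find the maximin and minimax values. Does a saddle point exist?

Maximin = -3, Minimax = 0, Saddle: False

Work:
Row minimums: [-3, -5, -5] → maximin = -3
Column maximums: [4, 5, 0] → minimax = 0
No saddle point (maximin ≠ minimax). Mixed strategy needed.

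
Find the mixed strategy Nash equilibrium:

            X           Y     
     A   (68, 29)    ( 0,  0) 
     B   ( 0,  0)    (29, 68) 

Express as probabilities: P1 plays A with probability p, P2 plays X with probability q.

p = 0.701, q = 0.299

Work:
Find probabilities that make opponent indifferent:
P2 chooses q to make P1 indifferent between A and B
P1 chooses p to make P2 indifferent between X and Y
Mixed NE: P1 plays (A: 0.701, B: 0.299), P2 plays (X: 0.299, Y: 0.701)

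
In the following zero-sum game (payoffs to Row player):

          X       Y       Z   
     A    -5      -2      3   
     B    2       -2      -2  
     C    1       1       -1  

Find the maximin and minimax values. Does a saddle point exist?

Maximin = -1, Minimax = 1, Saddle: False

Work:
Row minimums: [-5, -2, -1] → maximin = -1
Column maximums: [2, 1, 3] → minimax = 1
No saddle point (maximin ≠ minimax). Mixed strategy needed.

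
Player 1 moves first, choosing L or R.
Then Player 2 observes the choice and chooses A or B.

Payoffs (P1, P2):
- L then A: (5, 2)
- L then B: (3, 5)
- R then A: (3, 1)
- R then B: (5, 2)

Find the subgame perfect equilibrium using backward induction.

P1 plays R, P2 plays B after L and B after R; Payoff (5, 2)

Work:
Backward induction:
After L: P2 chooses B → P1 gets 3
After R: P2 chooses B → P1 gets 5
P1 chooses R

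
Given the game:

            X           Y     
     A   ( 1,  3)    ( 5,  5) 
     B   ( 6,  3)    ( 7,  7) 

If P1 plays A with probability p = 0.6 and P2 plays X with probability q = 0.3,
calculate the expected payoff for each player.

E[P1] = 4.96, E[P2] = 4.96

Work:
E[P1] = p·q·π₁(A,X) + p·(1-q)·π₁(A,Y) + (1-p)·q·π₁(B,X) + (1-p)·(1-q)·π₁(B,Y)
= 0.6·0.3·1 + 0.6·0.7·5 + 0.4·0.3·6 + 0.4·0.7·7
= 4.96

E[P2] = 4.96 (similar calculation)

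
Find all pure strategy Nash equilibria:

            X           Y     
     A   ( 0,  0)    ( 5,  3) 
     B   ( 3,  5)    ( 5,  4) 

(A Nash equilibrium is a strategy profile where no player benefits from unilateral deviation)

Nash equilibrium: (A, Y), (B, X)

Work:
Best responses:
  P1 vs X: payoffs [0, 3] → best response B (payoff 3)
  P1 vs Y: payoffs [5, 5] → best response A/B (payoff 5)
  P2 vs A: payoffs [0, 3] → best response Y (payoff 3)
  P2 vs B: payoffs [5, 4] → best response X (payoff 5)
Mutual best responses: (A,Y), (B,X) → Nash equilibria.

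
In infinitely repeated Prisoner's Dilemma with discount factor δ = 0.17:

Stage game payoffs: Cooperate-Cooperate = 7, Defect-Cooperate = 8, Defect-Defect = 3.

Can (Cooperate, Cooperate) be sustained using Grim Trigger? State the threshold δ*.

δ* = 0.2; since δ = 0.17 < 0.2, cooperation cannot be sustained

Work:
For Grim Trigger:
Cooperate forever: 7/(1-δ)
Defect then punished: 8 + 3·δ/(1-δ)
Need: 7/(1-δ) ≥ 8 + 3·δ/(1-δ)
Solving: δ ≥ (T-R)/(T-P) = (8-7)/(8-3) = 0.2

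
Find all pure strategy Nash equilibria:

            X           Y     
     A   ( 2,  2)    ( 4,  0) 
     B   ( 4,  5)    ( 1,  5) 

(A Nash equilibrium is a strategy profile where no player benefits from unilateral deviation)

Nash equilibrium: (B, X)

Work:
Best responses:
  P1 vs X: payoffs [2, 4] → best response B (payoff 4)
  P1 vs Y: payoffs [4, 1] → best response A (payoff 4)
  P2 vs A: payoffs [2, 0] → best response X (payoff 2)
  P2 vs B: payoffs [5, 5] → best response X/Y (payoff 5)
Mutual best responses: (B,X) → Nash equilibria.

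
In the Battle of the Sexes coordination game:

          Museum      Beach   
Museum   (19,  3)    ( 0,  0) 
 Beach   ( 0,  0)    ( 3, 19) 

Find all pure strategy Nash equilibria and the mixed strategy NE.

Pure NE: (Museum, Museum) and (Beach, Beach); Mixed NE: p = 0.8636, q = 0.1364

Work:
Check pure NE:
(Museum, Museum): (19, 3) - no unilateral deviation beneficial
(Beach, Beach): (3, 19) - no unilateral deviation beneficial
Mixed NE: P1 plays Museum with p = 0.8636, P2 plays Museum with q = 0.1364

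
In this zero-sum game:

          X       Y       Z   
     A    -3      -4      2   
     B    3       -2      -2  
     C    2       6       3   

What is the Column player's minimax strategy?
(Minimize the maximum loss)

Column should play X or Z (all achieve the minimum), value = 3

Work:
Column player minimizes Row's maximum payoff:
Column X: max payoff to Row = 3
Column Y: max payoff to Row = 6
Column Z: max payoff to Row = 3
Minimum is 3, achieved by columns X, Z (tied).
Each of X or Z is a minimax strategy.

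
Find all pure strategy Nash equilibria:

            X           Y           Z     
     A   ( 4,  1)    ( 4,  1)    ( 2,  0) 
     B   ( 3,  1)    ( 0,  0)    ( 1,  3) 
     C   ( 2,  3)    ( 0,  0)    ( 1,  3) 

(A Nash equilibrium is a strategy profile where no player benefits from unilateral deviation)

Nash equilibrium: (A, X), (A, Y)

Work:
Best responses:
  P1 vs X: payoffs [4, 3, 2] → best response A (payoff 4)
  P1 vs Y: payoffs [4, 0, 0] → best response A (payoff 4)
  P1 vs Z: payoffs [2, 1, 1] → best response A (payoff 2)
  P2 vs A: payoffs [1, 1, 0] → best response X/Y (payoff 1)
  P2 vs B: payoffs [1, 0, 3] → best response Z (payoff 3)
  P2 vs C: payoffs [3, 0, 3] → best response X/Z (payoff 3)
Mutual best responses: (A,X), (A,Y) → Nash equilibria.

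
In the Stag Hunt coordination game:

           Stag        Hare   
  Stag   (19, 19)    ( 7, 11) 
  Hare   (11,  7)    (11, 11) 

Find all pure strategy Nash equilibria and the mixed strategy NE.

Pure NE: (Stag, Stag) and (Hare, Hare); Mixed NE: p = 0.3333, q = 0.3333

Work:
Check pure NE:
(Stag, Stag): (19, 19) - no unilateral deviation beneficial
(Hare, Hare): (11, 11) - no unilateral deviation beneficial
Mixed NE: P1 plays Stag with p = 0.3333, P2 plays Stag with q = 0.3333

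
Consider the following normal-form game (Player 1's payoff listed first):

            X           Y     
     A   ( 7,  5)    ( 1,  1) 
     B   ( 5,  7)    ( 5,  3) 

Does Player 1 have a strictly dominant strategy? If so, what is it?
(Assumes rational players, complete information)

No strictly dominant strategy exists for Player 1

Work:
A strategy strictly dominates another if it gives a strictly higher payoff against every opponent action. Compare each pair of P1's strategies column-by-column:
  A vs B: [7 vs 5, 1 vs 5] → A does not strictly dominate B (column Y: 1 ≤ 5)
  B vs A: [5 vs 7, 5 vs 1] → B does not strictly dominate A (column X: 5 ≤ 7)
No single strategy strictly dominates all others → no strictly dominant strategy.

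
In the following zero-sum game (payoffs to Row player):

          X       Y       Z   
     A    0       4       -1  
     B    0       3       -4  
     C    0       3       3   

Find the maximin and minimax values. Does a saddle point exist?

Maximin = 0, Minimax = 0, Saddle: True

Work:
Row minimums: [-1, -4, 0] → maximin = 0
Column maximums: [0, 4, 3] → minimax = 0
Saddle point exists! Game value = 0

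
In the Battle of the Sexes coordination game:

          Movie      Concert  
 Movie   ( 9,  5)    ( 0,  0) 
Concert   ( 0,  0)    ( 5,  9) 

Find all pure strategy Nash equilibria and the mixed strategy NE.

Pure NE: (Movie, Movie) and (Concert, Concert); Mixed NE: p = 0.6429, q = 0.3571

Work:
Check pure NE:
(Movie, Movie): (9, 5) - no unilateral deviation beneficial
(Concert, Concert): (5, 9) - no unilateral deviation beneficial
Mixed NE: P1 plays Movie with p = 0.6429, P2 plays Movie with q = 0.3571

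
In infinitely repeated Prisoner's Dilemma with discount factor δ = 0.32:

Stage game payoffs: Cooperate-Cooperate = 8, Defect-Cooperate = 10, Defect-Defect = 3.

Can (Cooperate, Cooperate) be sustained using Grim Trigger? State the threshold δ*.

δ* = 0.2857; since δ = 0.32 ≥ 0.2857, cooperation can be sustained

Work:
For Grim Trigger:
Cooperate forever: 8/(1-δ)
Defect then punished: 10 + 3·δ/(1-δ)
Need: 8/(1-δ) ≥ 10 + 3·δ/(1-δ)
Solving: δ ≥ (T-R)/(T-P) = (10-8)/(10-3) = 0.2857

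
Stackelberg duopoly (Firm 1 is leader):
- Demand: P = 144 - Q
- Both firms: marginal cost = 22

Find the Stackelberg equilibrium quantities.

q₁* (leader) = 61.0, q₂* (follower) = 30.5

Work:
Follower's reaction: q₂ = (a - c - q₁)/2
Leader substitutes: π₁ = q₁·(a - q₁ - (a-c-q₁)/2 - c)
FOC: q₁* = (144 - 22)/2 = 61.00
Then: q₂* = (144 - 22 - 61.0)/2 = 30.50
Leader has first-mover advantage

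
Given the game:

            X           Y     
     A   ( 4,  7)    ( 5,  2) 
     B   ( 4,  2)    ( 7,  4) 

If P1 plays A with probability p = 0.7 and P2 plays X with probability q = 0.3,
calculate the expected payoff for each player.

E[P1] = 5.12, E[P2] = 3.47

Work:
E[P1] = p·q·π₁(A,X) + p·(1-q)·π₁(A,Y) + (1-p)·q·π₁(B,X) + (1-p)·(1-q)·π₁(B,Y)
= 0.7·0.3·4 + 0.7·0.7·5 + 0.3·0.3·4 + 0.3·0.7·7
= 5.12

E[P2] = 3.47 (similar calculation)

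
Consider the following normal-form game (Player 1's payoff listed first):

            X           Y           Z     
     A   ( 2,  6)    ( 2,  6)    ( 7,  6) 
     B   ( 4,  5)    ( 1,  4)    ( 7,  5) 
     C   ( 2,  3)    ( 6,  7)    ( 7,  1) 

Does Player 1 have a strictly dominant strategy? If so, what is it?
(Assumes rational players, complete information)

No strictly dominant strategy exists for Player 1

Work:
A strategy strictly dominates another if it gives a strictly higher payoff against every opponent action. Compare each pair of P1's strategies column-by-column:
  A vs B: [2 vs 4, 2 vs 1, 7 vs 7] → A does not strictly dominate B (column X: 2 ≤ 4)
  A vs C: [2 vs 2, 2 vs 6, 7 vs 7] → A does not strictly dominate C (column X: 2 ≤ 2)
  B vs A: [4 vs 2, 1 vs 2, 7 vs 7] → B does not strictly dominate A (column Y: 1 ≤ 2)
  B vs C: [4 vs 2, 1 vs 6, 7 vs 7] → B does not strictly dominate C (column Y: 1 ≤ 6)
  C vs A: [2 vs 2, 6 vs 2, 7 vs 7] → C does not strictly dominate A (column X: 2 ≤ 2)
  C vs B: [2 vs 4, 6 vs 1, 7 vs 7] → C does not strictly dominate B (column X: 2 ≤ 4)
No single strategy strictly dominates all others → no strictly dominant strategy.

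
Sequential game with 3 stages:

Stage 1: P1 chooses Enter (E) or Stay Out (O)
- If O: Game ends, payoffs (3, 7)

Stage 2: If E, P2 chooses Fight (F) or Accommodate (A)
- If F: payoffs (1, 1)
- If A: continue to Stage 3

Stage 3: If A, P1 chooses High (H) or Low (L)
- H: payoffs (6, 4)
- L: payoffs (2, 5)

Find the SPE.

SPE: (E, A, H); Outcome (6, 4)

Work:
Stage 3: P1 chooses H (6 vs 2)
Stage 2: P2: F->1, A->4 (anticipating H). Choose A
Stage 1: P1: O->3, E->6 (anticipating A, H). Choose E
SPE path: E -> A -> H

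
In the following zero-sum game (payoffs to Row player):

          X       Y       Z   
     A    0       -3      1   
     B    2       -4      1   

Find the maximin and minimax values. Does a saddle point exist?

Maximin = -3, Minimax = -3, Saddle: True

Work:
Row minimums: [-3, -4] → maximin = -3
Column maximums: [2, -3, 1] → minimax = -3
Saddle point exists! Game value = -3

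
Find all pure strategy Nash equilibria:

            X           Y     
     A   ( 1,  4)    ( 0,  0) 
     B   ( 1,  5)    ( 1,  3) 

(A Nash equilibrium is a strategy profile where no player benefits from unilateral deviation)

Nash equilibrium: (A, X), (B, X)

Work:
Best responses:
  P1 vs X: payoffs [1, 1] → best response A/B (payoff 1)
  P1 vs Y: payoffs [0, 1] → best response B (payoff 1)
  P2 vs A: payoffs [4, 0] → best response X (payoff 4)
  P2 vs B: payoffs [5, 3] → best response X (payoff 5)
Mutual best responses: (A,X), (B,X) → Nash equilibria.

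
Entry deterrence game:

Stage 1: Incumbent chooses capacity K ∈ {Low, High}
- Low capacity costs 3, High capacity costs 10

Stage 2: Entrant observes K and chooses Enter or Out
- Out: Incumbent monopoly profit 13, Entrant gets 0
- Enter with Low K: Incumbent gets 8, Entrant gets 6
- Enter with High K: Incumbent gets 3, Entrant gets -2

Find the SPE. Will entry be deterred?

SPE: (Low, Enter|Low, Out|High); Entry not deterred. Incumbent net profit = 5, Entrant gets 6

Work:
After Low K: Entrant enters (6 > 0)
After High K: Entrant stays out (-2 < 0)
Incumbent: Low → 8−3=5, High → 13−10=3
Incumbent chooses Low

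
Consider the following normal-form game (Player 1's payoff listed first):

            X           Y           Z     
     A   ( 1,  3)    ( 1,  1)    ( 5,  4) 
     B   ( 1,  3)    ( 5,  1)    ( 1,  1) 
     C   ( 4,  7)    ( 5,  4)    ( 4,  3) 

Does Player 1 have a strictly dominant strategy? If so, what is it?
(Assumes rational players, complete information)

No strictly dominant strategy exists for Player 1

Work:
A strategy strictly dominates another if it gives a strictly higher payoff against every opponent action. Compare each pair of P1's strategies column-by-column:
  A vs B: [1 vs 1, 1 vs 5, 5 vs 1] → A does not strictly dominate B (column X: 1 ≤ 1)
  A vs C: [1 vs 4, 1 vs 5, 5 vs 4] → A does not strictly dominate C (column X: 1 ≤ 4)
  B vs A: [1 vs 1, 5 vs 1, 1 vs 5] → B does not strictly dominate A (column X: 1 ≤ 1)
  B vs C: [1 vs 4, 5 vs 5, 1 vs 4] → B does not strictly dominate C (column X: 1 ≤ 4)
  C vs A: [4 vs 1, 5 vs 1, 4 vs 5] → C does not strictly dominate A (column Z: 4 ≤ 5)
  C vs B: [4 vs 1, 5 vs 5, 4 vs 1] → C does not strictly dominate B (column Y: 5 ≤ 5)
No single strategy strictly dominates all others → no strictly dominant strategy.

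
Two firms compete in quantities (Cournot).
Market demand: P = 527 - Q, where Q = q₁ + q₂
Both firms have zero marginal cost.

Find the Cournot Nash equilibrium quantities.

q₁* = q₂* = 175.67; P* = 175.67

Work:
Profit: π_i = P·q_i = (a - q_i - q_j)·q_i
FOC: ∂π_i/∂q_i = a - 2q_i - q_j = 0
Reaction function: q_i = (527 - q_j)/2
Symmetry: q* = 527/3 = 175.67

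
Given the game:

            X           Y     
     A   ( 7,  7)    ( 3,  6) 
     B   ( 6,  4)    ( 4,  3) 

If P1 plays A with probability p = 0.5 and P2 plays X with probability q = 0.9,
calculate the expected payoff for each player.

E[P1] = 6.2, E[P2] = 5.4

Work:
E[P1] = p·q·π₁(A,X) + p·(1-q)·π₁(A,Y) + (1-p)·q·π₁(B,X) + (1-p)·(1-q)·π₁(B,Y)
= 0.5·0.9·7 + 0.5·0.1·3 + 0.5·0.9·6 + 0.5·0.1·4
= 6.2

E[P2] = 5.4 (similar calculation)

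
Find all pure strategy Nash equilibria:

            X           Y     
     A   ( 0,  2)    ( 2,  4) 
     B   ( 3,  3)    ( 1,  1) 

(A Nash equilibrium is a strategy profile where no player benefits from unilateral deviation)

Nash equilibrium: (A, Y), (B, X)

Work:
Best responses:
  P1 vs X: payoffs [0, 3] → best response B (payoff 3)
  P1 vs Y: payoffs [2, 1] → best response A (payoff 2)
  P2 vs A: payoffs [2, 4] → best response Y (payoff 4)
  P2 vs B: payoffs [3, 1] → best response X (payoff 3)
Mutual best responses: (A,Y), (B,X) → Nash equilibria.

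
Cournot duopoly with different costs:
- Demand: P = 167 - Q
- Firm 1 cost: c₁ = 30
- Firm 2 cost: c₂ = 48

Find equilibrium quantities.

q₁* = 51.67, q₂* = 33.67

Work:
Reaction: q₁ = (167 - 30 - q₂)/2
Reaction: q₂ = (167 - 48 - q₁)/2
Solve simultaneously:
q₁* = (167 - 2×30 + 48)/3 = 51.67
q₂* = (167 - 2×48 + 30)/3 = 33.67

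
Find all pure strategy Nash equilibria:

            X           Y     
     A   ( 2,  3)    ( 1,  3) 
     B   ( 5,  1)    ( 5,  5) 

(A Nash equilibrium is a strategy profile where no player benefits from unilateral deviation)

Nash equilibrium: (B, Y)

Work:
Best responses:
  P1 vs X: payoffs [2, 5] → best response B (payoff 5)
  P1 vs Y: payoffs [1, 5] → best response B (payoff 5)
  P2 vs A: payoffs [3, 3] → best response X/Y (payoff 3)
  P2 vs B: payoffs [1, 5] → best response Y (payoff 5)
Mutual best responses: (B,Y) → Nash equilibria.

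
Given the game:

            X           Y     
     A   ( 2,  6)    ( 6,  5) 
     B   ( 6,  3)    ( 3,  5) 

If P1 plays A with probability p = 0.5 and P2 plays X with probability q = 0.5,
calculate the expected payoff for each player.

E[P1] = 4.25, E[P2] = 4.75

Work:
E[P1] = p·q·π₁(A,X) + p·(1-q)·π₁(A,Y) + (1-p)·q·π₁(B,X) + (1-p)·(1-q)·π₁(B,Y)
= 0.5·0.5·2 + 0.5·0.5·6 + 0.5·0.5·6 + 0.5·0.5·3
= 4.25

E[P2] = 4.75 (similar calculation)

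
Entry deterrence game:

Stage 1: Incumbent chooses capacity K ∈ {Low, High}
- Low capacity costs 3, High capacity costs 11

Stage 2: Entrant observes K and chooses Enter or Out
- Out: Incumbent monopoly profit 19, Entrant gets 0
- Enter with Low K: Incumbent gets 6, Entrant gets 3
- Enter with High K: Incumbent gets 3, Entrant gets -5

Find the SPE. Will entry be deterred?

SPE: (High, Enter|Low, Out|High); Entry deterred. Incumbent net profit = 8

Work:
After Low K: Entrant enters (3 > 0)
After High K: Entrant stays out (-5 < 0)
Incumbent: Low → 6−3=3, High → 19−11=8
Incumbent chooses High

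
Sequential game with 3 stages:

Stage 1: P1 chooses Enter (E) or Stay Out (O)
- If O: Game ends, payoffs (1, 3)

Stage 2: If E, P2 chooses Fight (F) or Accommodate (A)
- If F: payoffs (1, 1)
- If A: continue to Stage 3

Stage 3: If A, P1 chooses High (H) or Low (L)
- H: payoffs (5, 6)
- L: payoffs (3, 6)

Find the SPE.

SPE: (E, A, H); Outcome (5, 6)

Work:
Stage 3: P1 chooses H (5 vs 3)
Stage 2: P2: F->1, A->6 (anticipating H). Choose A
Stage 1: P1: O->1, E->5 (anticipating A, H). Choose E
SPE path: E -> A -> H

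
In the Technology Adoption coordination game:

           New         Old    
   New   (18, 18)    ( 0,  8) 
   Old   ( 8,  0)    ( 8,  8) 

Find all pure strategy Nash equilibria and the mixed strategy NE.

Pure NE: (New, New) and (Old, Old); Mixed NE: p = 0.4444, q = 0.4444

Work:
Check pure NE:
(New, New): (18, 18) - no unilateral deviation beneficial
(Old, Old): (8, 8) - no unilateral deviation beneficial
Mixed NE: P1 plays New with p = 0.4444, P2 plays New with q = 0.4444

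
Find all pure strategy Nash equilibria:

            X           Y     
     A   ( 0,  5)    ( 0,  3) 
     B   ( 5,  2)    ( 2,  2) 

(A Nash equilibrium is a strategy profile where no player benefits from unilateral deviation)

Nash equilibrium: (B, X), (B, Y)

Work:
Best responses:
  P1 vs X: payoffs [0, 5] → best response B (payoff 5)
  P1 vs Y: payoffs [0, 2] → best response B (payoff 2)
  P2 vs A: payoffs [5, 3] → best response X (payoff 5)
  P2 vs B: payoffs [2, 2] → best response X/Y (payoff 2)
Mutual best responses: (B,X), (B,Y) → Nash equilibria.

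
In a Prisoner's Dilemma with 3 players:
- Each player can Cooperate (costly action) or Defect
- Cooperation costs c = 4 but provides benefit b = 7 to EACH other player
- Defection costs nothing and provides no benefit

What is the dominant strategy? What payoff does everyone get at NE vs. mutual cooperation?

Dominant: Defect; NE payoff = 0; Coop payoff = 10

Work:
Defect dominates (saves cost c = 4, benefit to others is external)
NE: All defect → everyone gets 0
If all cooperate: each receives (2)×7 - 4 = 10
Social dilemma: 10 > 0 but NE gives 0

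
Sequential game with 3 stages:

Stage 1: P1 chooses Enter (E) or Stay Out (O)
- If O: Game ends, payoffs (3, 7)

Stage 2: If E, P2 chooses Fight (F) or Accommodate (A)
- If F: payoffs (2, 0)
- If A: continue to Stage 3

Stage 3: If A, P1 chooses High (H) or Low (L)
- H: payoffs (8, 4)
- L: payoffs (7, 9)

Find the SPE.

SPE: (E, A, H); Outcome (8, 4)

Work:
Stage 3: P1 chooses H (8 vs 7)
Stage 2: P2: F->0, A->4 (anticipating H). Choose A
Stage 1: P1: O->3, E->8 (anticipating A, H). Choose E
SPE path: E -> A -> H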